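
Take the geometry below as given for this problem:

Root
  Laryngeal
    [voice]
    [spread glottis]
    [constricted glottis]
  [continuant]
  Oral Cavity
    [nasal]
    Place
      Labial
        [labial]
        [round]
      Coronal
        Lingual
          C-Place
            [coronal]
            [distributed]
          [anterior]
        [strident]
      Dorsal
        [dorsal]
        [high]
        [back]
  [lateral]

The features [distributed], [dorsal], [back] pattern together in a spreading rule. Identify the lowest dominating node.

[distributed] is immediately dominated by C-Place.
[dorsal] is immediately dominated by Dorsal.
[back] is immediately dominated by Dorsal.
Place is the lowest common ancestor — every listed feature sits under it, and no single subconstituent of Place covers them all.

Place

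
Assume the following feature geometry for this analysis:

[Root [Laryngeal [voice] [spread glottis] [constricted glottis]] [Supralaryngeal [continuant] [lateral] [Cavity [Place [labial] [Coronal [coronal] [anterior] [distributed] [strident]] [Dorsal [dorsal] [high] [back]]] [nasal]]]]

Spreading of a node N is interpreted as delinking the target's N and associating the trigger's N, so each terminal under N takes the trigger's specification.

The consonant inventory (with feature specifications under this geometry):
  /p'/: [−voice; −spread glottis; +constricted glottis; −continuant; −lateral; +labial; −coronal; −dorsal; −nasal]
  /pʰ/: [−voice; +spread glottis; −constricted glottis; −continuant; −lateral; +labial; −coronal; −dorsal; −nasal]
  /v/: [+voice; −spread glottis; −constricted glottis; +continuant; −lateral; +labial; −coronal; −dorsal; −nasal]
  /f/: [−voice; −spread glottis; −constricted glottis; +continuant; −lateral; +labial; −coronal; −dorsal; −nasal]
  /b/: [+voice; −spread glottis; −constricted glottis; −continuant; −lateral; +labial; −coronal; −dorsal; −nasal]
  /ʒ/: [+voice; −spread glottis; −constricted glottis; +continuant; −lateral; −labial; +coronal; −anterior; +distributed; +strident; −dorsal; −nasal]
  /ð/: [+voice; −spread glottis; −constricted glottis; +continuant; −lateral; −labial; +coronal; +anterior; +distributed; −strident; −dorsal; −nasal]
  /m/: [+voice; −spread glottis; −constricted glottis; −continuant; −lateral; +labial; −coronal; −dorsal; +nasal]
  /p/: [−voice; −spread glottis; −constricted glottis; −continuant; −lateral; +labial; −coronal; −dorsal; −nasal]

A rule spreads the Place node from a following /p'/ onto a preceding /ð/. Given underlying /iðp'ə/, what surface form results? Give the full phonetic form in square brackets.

The Place node dominates the terminals [labial], [coronal], [anterior], [distributed], [strident], [dorsal], [high], [back].
Spreading Place from /p'/ onto /ð/ replaces those values with /p'/'s: [+labial], [−coronal], [−dorsal]. Features outside Place ([voice], [spread glottis], [constricted glottis], …) stay as in /ð/.
This feature bundle is that of [v], so /iðp'ə/ surfaces as [ivp'ə].

[ivp'ə]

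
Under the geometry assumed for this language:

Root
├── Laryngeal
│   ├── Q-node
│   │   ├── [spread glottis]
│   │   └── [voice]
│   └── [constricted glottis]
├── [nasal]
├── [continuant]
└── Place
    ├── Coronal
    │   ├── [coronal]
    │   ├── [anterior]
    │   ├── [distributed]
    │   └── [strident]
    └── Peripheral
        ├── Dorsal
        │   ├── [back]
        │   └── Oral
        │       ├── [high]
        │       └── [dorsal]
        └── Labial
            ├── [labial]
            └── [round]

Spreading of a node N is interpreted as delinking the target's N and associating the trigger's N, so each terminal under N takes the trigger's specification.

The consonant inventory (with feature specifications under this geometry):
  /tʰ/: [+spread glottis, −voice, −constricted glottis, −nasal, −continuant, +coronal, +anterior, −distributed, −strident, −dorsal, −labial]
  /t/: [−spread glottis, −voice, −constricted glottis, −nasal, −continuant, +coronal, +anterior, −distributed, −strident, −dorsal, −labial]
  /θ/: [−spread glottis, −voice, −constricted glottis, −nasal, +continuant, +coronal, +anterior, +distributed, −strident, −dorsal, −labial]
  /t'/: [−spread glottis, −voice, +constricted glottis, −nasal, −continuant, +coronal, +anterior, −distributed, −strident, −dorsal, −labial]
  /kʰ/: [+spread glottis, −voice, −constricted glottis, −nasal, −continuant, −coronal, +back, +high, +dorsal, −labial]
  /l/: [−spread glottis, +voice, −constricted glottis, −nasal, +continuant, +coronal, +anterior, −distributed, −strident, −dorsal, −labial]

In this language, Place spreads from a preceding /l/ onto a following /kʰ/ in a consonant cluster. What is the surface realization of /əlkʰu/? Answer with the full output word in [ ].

The Place node dominates the terminals [coronal], [anterior], [distributed], [strident], [back], [high], [dorsal], [labial], [round].
Spreading Place from /l/ onto /kʰ/ replaces those values with /l/'s: [+coronal], [+anterior], [−distributed], [−strident], [−dorsal], [−labial]. Features outside Place ([spread glottis], [voice], [constricted glottis], …) stay as in /kʰ/.
The resulting bundle matches /tʰ/ in the inventory; substituting it for /kʰ/ gives [əltʰu].

[əltʰu]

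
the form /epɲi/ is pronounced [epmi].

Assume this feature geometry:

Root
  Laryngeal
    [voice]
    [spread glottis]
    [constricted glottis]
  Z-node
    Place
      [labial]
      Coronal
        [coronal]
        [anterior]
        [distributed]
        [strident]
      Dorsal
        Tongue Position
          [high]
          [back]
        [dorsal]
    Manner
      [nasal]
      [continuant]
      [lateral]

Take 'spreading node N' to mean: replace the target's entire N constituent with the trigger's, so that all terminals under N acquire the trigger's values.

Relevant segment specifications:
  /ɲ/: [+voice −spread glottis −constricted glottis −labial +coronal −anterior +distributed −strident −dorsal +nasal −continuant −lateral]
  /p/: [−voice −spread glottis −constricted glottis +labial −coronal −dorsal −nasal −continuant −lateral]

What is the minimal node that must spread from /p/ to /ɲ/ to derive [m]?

Comparing /ɲ/ with its surface form [m], the features that change are [labial], [coronal], [anterior], [distributed], [strident].
Tracing each changed feature up the tree, the paths first meet at Place; any lower node misses at least one of them.
If Place spreads, every terminal under it takes /p/'s value, producing [m] as observed.
Since [nasal] is preserved even though /p/ disagrees there, no node above Place spread.

Place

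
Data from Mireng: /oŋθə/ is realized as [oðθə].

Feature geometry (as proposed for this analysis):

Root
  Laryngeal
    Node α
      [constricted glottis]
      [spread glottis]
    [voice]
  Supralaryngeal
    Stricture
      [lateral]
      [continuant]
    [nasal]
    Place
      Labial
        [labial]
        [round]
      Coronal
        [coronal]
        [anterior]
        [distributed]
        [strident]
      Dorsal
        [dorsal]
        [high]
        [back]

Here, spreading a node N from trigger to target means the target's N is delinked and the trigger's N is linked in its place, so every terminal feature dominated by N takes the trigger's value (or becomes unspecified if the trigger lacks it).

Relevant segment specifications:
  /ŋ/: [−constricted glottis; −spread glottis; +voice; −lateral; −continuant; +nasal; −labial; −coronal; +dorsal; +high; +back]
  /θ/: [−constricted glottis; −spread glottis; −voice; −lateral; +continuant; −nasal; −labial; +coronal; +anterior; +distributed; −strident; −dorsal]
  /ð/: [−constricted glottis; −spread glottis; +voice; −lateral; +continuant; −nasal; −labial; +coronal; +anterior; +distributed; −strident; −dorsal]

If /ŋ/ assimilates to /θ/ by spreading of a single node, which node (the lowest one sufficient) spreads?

Feature comparison: [nasal], [continuant], [coronal], [anterior], [distributed], [strident], [dorsal], [high], [back] differ between /ŋ/ and [ð]; the remaining terminals match.
The smallest constituent containing every changed terminal is Supralaryngeal — each of its daughters lacks at least one of the affected features.
Delinking /ŋ/'s Supralaryngeal and associating /θ/'s Supralaryngeal gives precisely the feature bundle of [ð].
[voice] — on which /θ/ differs from /ŋ/ — is unchanged, so Root cannot have spread; the constituent is no larger than Supralaryngeal.

Supralaryngeal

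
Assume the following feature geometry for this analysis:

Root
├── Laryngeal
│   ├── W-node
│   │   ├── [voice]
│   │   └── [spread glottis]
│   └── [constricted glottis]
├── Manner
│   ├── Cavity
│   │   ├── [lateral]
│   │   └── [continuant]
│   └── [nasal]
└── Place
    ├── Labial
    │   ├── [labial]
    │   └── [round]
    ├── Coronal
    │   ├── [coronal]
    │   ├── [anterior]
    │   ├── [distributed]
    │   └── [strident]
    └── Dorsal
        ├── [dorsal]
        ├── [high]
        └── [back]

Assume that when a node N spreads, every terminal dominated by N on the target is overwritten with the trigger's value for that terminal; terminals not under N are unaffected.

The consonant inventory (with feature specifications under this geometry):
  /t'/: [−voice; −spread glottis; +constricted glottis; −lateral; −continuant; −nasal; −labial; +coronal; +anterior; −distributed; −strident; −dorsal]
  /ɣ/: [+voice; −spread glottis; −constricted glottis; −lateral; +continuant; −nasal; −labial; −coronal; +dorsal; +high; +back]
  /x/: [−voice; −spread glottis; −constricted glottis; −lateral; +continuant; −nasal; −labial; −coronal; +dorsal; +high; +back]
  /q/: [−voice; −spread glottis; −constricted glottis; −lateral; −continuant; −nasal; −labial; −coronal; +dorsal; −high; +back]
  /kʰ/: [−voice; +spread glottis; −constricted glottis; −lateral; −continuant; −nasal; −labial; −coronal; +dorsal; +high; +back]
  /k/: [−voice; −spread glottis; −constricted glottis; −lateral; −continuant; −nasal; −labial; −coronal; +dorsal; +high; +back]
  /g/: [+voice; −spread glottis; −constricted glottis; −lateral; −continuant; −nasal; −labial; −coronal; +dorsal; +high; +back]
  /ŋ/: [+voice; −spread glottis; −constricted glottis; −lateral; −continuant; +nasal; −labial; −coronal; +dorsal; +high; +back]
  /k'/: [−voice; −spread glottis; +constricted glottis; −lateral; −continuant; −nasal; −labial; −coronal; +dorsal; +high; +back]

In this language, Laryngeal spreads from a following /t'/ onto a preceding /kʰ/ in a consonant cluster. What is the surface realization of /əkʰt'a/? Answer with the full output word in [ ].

[ək't'a]

Laryngeal immediately or transitively dominates [voice], [spread glottis], [constricted glottis].
The target acquires /t'/'s values for everything under Laryngeal — [−voice], [−spread glottis], [+constricted glottis] — while keeping its own [lateral], [continuant], [nasal], ….
The resulting bundle matches /k'/ in the inventory; substituting it for /kʰ/ gives [ək't'a].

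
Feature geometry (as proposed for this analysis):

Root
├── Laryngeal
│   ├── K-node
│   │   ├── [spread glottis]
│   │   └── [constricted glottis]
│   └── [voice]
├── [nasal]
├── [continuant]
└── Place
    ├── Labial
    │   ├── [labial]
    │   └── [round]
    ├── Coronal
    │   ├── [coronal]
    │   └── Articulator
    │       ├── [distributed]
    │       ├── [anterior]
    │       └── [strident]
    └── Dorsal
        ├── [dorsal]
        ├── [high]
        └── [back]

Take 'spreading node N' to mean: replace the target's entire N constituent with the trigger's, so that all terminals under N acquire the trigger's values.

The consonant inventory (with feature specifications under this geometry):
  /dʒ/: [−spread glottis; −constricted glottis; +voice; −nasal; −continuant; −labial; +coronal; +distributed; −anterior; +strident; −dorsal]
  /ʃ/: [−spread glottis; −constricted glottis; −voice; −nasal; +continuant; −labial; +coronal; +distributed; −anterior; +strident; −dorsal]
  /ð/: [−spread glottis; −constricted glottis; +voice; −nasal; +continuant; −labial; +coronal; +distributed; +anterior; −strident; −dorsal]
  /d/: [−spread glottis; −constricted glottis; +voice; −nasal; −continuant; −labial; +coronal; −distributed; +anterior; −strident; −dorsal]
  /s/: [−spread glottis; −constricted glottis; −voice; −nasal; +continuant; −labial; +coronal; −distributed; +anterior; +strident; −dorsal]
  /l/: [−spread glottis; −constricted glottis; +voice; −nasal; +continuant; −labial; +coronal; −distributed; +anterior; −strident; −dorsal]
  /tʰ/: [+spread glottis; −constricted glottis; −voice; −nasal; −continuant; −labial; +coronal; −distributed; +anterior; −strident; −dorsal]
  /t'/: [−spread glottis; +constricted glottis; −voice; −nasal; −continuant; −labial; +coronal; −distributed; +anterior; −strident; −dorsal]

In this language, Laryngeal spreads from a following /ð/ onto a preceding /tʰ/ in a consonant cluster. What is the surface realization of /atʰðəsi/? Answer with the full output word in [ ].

[adðəsi]

Terminals under Laryngeal in this geometry: [spread glottis], [constricted glottis], [voice].
The target acquires /ð/'s values for everything under Laryngeal — [−spread glottis], [−constricted glottis], [+voice] — while keeping its own [nasal], [continuant], [labial], ….
The resulting bundle matches /d/ in the inventory; substituting it for /tʰ/ gives [adðəsi].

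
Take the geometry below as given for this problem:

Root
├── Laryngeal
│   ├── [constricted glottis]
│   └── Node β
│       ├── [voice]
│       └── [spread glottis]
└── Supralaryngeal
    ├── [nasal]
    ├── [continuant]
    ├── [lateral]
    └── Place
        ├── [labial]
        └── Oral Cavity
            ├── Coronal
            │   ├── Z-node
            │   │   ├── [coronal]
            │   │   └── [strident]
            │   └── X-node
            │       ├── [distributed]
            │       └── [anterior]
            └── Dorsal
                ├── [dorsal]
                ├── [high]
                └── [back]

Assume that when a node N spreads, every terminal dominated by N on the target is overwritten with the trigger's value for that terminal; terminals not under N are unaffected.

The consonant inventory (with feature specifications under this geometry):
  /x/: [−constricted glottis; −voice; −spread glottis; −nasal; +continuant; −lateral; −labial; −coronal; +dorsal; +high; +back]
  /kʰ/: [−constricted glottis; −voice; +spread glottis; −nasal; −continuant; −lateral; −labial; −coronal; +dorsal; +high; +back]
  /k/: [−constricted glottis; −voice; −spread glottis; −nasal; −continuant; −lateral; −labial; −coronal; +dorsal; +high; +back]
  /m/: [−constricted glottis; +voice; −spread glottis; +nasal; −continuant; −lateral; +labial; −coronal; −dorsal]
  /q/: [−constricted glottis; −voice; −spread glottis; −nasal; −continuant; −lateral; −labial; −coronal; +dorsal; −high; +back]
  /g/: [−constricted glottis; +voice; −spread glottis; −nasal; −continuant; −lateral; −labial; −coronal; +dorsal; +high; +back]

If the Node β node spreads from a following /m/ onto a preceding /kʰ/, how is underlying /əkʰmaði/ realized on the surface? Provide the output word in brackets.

[əgmaði]

Terminals under Node β in this geometry: [voice], [spread glottis].
Spreading Node β from /m/ onto /kʰ/ replaces those values with /m/'s: [+voice], [−spread glottis]. Features outside Node β ([constricted glottis], [nasal], [continuant], …) stay as in /kʰ/.
The resulting bundle matches /g/ in the inventory; substituting it for /kʰ/ gives [əgmaði].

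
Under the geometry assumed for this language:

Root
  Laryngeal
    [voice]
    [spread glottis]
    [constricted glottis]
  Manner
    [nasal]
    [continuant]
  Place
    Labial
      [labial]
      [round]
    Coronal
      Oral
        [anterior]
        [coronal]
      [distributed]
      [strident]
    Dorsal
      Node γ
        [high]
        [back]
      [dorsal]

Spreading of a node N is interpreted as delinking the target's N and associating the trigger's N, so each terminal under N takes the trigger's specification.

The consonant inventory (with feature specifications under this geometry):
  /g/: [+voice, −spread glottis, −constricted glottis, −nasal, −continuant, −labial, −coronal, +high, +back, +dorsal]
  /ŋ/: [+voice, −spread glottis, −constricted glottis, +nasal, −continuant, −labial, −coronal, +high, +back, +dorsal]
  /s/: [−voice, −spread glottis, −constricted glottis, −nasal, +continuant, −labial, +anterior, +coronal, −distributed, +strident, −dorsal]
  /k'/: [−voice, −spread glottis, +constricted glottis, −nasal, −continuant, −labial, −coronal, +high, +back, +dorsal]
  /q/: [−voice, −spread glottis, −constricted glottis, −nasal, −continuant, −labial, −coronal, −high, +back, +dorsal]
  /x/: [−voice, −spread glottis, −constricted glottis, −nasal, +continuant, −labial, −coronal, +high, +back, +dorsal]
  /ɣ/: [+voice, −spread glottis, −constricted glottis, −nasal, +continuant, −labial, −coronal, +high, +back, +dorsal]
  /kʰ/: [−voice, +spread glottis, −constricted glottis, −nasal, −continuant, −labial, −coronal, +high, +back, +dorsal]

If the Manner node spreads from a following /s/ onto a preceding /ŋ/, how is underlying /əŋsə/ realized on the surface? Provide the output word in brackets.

[əɣsə]

The Manner node dominates the terminals [nasal], [continuant].
The target acquires /s/'s values for everything under Manner — [−nasal], [+continuant] — while keeping its own [voice], [spread glottis], [constricted glottis], ….
The resulting bundle matches /ɣ/ in the inventory; substituting it for /ŋ/ gives [əɣsə].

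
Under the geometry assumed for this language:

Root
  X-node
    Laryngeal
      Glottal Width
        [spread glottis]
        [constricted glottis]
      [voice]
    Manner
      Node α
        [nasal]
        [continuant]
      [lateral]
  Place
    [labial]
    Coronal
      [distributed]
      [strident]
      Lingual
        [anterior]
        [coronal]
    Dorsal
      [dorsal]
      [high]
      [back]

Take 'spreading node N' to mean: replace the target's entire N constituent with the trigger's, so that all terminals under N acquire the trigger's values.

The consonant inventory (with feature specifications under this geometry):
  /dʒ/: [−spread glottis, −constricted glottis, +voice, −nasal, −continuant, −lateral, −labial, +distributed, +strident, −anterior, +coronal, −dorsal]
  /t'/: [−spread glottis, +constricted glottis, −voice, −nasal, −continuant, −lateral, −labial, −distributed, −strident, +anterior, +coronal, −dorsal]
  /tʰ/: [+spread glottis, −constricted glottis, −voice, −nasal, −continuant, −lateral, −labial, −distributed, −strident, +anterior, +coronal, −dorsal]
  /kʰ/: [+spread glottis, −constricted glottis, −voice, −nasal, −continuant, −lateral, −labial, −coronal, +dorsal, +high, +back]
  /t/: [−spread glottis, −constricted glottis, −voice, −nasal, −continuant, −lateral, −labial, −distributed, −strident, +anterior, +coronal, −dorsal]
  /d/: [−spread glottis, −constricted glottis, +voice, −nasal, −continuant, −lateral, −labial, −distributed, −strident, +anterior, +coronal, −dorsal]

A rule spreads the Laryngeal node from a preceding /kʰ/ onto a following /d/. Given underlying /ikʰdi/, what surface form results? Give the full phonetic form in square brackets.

[ikʰtʰi]

Terminals under Laryngeal in this geometry: [spread glottis], [constricted glottis], [voice].
The target acquires /kʰ/'s values for everything under Laryngeal — [+spread glottis], [−constricted glottis], [−voice] — while keeping its own [nasal], [continuant], [lateral], ….
The resulting bundle matches /tʰ/ in the inventory; substituting it for /d/ gives [ikʰtʰi].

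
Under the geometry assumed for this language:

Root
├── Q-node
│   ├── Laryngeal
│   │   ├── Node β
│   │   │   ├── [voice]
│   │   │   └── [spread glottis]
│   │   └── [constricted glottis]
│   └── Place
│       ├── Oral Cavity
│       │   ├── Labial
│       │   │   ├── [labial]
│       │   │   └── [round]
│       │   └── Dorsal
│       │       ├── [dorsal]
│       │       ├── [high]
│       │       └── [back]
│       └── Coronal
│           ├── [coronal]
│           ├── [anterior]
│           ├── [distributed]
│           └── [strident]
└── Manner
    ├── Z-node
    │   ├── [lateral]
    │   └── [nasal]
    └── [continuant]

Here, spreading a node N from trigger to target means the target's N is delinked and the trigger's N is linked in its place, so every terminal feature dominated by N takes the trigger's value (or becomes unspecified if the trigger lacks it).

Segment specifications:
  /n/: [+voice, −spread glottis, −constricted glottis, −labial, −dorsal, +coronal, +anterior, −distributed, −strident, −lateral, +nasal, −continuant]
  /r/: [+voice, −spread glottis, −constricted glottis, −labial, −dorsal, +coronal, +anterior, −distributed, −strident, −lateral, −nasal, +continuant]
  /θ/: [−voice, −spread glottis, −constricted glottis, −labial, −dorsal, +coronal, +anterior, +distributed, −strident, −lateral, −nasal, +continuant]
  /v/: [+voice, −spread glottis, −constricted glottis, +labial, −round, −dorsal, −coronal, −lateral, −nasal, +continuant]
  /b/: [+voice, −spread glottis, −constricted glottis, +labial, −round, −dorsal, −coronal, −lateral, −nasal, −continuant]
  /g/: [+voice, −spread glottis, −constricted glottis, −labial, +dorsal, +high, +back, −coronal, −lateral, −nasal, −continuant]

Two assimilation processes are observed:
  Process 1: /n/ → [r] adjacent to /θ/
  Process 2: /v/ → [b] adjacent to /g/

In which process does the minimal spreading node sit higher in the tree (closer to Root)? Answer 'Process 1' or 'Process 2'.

In Process 1, [nasal], [continuant] change, so the minimal spreading node is Manner at depth 1.
Process 2: the feature that changes is [continuant]; the minimal node is [continuant] (depth 2).
Manner is closer to Root than [continuant], so Process 1 spreads the higher node.

Process 1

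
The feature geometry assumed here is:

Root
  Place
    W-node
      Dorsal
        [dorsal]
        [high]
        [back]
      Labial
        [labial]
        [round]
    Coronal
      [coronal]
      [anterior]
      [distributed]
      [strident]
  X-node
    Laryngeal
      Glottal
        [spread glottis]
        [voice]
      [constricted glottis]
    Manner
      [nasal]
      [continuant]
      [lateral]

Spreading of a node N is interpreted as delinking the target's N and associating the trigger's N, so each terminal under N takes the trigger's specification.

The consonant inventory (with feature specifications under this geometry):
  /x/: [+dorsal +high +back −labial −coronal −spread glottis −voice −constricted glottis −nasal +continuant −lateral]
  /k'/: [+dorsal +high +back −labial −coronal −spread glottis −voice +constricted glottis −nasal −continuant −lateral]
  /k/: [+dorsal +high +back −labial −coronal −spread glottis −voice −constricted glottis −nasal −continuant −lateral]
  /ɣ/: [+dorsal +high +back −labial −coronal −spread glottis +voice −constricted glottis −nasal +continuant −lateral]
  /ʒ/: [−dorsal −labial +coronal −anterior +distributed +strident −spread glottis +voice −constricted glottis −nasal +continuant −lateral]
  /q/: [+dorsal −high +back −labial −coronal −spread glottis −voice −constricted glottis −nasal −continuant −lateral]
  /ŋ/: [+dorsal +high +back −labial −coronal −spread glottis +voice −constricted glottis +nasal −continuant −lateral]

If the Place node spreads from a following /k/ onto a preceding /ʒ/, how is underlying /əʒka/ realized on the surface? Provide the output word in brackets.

The Place node dominates the terminals [dorsal], [high], [back], [labial], [round], [coronal], [anterior], [distributed], [strident].
After delinking /ʒ/'s Place and linking /k/'s, the affected terminals become [+dorsal], [+high], [+back], [−labial], [−coronal]; [spread glottis], [voice], [constricted glottis], … (outside Place) are retained from /ʒ/.
The resulting bundle matches /ɣ/ in the inventory; substituting it for /ʒ/ gives [əɣka].

[əɣka]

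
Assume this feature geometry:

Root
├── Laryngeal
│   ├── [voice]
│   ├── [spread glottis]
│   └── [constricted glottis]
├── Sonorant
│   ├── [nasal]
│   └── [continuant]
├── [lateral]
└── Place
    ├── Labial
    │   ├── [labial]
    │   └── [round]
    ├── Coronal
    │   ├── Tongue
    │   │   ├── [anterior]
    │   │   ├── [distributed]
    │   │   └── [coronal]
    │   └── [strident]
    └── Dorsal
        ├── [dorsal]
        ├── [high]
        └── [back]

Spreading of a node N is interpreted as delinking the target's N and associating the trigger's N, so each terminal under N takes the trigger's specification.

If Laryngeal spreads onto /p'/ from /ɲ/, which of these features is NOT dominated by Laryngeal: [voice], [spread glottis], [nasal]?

The terminals dominated by Laryngeal are [voice], [spread glottis], [constricted glottis].
[voice], [spread glottis] all lie under Laryngeal, so they are overwritten when Laryngeal spreads.
But [nasal] is a dependent of Sonorant, outside Laryngeal; it is therefore untouched by the spreading.

[nasal]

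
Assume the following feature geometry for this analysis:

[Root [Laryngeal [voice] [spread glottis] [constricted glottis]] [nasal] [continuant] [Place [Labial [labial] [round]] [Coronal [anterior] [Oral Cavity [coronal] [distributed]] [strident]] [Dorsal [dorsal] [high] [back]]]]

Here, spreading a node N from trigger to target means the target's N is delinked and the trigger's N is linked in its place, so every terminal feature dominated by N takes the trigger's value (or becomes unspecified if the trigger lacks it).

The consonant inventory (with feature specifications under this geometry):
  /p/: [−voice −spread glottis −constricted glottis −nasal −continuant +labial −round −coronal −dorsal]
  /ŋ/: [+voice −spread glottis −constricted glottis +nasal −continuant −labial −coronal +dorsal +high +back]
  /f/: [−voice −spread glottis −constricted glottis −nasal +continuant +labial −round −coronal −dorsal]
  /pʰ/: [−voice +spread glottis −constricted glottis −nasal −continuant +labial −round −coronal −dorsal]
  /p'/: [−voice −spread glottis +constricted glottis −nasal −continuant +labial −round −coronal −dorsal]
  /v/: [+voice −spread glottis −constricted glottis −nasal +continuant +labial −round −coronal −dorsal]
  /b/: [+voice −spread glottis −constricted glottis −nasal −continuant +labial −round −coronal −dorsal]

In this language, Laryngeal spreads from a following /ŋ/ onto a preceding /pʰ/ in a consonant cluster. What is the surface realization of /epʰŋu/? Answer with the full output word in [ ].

[ebŋu]

Terminals under Laryngeal in this geometry: [voice], [spread glottis], [constricted glottis].
After delinking /pʰ/'s Laryngeal and linking /ŋ/'s, the affected terminals become [+voice], [−spread glottis], [−constricted glottis]; [nasal], [continuant], [labial], … (outside Laryngeal) are retained from /pʰ/.
Among the inventory, only /b/ has exactly this specification, giving the surface form [ebŋu].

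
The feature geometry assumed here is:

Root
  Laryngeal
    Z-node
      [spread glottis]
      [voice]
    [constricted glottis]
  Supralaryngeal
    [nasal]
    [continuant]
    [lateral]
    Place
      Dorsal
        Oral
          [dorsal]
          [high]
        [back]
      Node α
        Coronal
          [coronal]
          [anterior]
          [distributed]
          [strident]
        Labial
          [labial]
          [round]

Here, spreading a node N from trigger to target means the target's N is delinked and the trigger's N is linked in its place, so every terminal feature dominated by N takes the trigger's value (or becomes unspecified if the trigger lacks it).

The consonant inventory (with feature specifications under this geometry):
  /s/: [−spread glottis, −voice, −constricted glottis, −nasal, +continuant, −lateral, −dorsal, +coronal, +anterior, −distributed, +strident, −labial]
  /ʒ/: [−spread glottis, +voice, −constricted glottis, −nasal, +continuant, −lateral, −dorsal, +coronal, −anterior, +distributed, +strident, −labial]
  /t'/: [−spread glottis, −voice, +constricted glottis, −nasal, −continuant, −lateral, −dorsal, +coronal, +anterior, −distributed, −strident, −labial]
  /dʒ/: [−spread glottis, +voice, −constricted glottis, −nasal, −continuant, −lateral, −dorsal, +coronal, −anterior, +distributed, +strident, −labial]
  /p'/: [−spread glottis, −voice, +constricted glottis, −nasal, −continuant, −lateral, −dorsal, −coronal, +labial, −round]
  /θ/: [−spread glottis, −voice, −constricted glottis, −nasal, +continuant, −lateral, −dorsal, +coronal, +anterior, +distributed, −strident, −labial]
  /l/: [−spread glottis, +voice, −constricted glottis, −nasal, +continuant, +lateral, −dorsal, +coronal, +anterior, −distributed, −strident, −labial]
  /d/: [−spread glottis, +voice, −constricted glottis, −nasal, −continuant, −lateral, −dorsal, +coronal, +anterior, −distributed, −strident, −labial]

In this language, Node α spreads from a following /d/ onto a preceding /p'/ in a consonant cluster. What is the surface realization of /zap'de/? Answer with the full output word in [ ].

[zat'de]

Node α immediately or transitively dominates [coronal], [anterior], [distributed], [strident], [labial], [round].
After delinking /p'/'s Node α and linking /d/'s, the affected terminals become [+coronal], [+anterior], [−distributed], [−strident], [−labial]; [spread glottis], [voice], [constricted glottis], … (outside Node α) are retained from /p'/.
The resulting bundle matches /t'/ in the inventory; substituting it for /p'/ gives [zat'de].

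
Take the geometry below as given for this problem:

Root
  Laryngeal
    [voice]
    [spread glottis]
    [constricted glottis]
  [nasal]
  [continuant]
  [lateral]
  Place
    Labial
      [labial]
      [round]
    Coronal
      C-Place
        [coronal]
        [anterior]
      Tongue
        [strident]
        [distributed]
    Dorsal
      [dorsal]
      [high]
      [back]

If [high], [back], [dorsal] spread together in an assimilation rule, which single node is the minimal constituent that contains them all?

Dorsal

[high] is immediately dominated by Dorsal.
[back] is immediately dominated by Dorsal.
[dorsal] is immediately dominated by Dorsal.
These paths first converge at Dorsal; no daughter of Dorsal dominates all 3 features, so Dorsal is the minimal constituent.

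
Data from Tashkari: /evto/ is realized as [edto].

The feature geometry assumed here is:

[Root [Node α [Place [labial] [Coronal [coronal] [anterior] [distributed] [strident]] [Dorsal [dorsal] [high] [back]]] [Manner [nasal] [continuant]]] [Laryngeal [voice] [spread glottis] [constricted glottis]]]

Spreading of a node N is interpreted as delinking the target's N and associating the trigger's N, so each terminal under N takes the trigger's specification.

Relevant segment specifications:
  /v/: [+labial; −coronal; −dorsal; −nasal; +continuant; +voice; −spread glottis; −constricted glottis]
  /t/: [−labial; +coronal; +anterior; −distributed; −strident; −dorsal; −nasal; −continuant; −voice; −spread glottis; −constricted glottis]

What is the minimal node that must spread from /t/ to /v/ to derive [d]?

Node α

/v/ and [d] differ in [continuant], [labial], [coronal], [anterior], [distributed], [strident]; every other specified feature is identical.
These terminals are all dominated by Node α, and no proper subconstituent of Node α covers them all; Node α is their lowest common ancestor.
Delinking /v/'s Node α and associating /t/'s Node α gives precisely the feature bundle of [d].
[voice] — on which /t/ differs from /v/ — is unchanged, so Root cannot have spread; the constituent is no larger than Node α.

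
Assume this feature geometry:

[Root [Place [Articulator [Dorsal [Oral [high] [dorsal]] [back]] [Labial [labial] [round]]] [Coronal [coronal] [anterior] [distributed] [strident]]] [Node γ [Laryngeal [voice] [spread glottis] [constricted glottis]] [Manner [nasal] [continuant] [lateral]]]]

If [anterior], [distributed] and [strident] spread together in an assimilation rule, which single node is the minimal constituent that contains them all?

[anterior] is immediately dominated by Coronal.
[distributed] is immediately dominated by Coronal.
[strident] is immediately dominated by Coronal.
The listed terminals split across distinct daughters of Coronal, so Coronal itself is the smallest node containing them all.

Coronal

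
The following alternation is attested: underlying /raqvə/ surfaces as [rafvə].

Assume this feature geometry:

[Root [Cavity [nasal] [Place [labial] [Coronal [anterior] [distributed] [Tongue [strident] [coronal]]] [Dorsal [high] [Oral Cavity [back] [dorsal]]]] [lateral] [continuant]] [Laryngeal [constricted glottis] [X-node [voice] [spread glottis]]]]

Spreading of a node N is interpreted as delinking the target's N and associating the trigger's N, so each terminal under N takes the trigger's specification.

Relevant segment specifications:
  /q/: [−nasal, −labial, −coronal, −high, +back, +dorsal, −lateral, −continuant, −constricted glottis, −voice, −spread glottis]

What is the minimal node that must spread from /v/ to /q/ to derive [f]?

Cavity

Feature comparison: [continuant], [labial], [dorsal], [high], [back] differ between /q/ and [f]; the remaining terminals match.
Tracing each changed feature up the tree, the paths first meet at Cavity; any lower node misses at least one of them.
Spreading Cavity from /v/ overwrites each of those terminals with /v/'s values, yielding exactly [f].
Had Root spread, [voice] would have taken /v/'s value; it stays as in /q/, confirming the spreading constituent is exactly Cavity.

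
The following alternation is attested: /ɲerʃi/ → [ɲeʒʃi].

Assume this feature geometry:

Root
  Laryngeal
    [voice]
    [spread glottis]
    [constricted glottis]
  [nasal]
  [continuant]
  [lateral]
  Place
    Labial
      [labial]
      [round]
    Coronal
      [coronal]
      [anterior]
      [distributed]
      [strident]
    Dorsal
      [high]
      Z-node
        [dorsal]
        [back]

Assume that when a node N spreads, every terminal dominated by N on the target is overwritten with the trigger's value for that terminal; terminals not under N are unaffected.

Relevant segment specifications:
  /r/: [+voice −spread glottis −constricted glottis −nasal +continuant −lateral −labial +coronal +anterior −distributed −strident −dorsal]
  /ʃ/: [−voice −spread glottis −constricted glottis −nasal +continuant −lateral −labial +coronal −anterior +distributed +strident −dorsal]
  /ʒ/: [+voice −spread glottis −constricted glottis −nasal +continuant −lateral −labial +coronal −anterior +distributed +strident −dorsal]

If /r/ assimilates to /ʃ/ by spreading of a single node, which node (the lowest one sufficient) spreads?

The alternation /r/ → [ʒ] changes [anterior], [distributed], [strident] and nothing else.
These terminals are all dominated by Coronal, and no proper subconstituent of Coronal covers them all; Coronal is their lowest common ancestor.
Spreading Coronal from /ʃ/ overwrites each of those terminals with /ʃ/'s values, yielding exactly [ʒ].
[voice] stays as in /r/ although /ʃ/ differs there, so no node dominating it spread; among the remaining candidates Coronal is the lowest that derives the output.

Coronal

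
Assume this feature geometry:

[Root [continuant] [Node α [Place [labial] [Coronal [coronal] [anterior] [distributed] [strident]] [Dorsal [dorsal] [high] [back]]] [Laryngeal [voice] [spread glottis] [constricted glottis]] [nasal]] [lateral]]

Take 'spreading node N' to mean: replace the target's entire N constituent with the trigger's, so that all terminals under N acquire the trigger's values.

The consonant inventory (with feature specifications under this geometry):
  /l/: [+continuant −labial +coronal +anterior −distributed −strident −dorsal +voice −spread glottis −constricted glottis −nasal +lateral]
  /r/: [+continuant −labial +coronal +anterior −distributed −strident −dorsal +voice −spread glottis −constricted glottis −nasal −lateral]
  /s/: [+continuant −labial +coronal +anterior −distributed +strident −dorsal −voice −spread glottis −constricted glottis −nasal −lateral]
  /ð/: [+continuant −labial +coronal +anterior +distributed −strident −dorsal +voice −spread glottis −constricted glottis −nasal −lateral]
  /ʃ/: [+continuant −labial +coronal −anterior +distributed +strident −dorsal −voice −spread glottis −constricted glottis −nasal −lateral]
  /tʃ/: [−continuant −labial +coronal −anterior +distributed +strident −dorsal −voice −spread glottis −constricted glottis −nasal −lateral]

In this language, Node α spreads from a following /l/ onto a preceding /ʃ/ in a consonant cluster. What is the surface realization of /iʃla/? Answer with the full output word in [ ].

Terminals under Node α in this geometry: [labial], [coronal], [anterior], [distributed], [strident], [dorsal], [high], [back], [voice], [spread glottis], [constricted glottis], [nasal].
Spreading Node α from /l/ onto /ʃ/ replaces those values with /l/'s: [−labial], [+coronal], [+anterior], [−distributed], [−strident], [−dorsal], [+voice], [−spread glottis], [−constricted glottis], [−nasal]. Features outside Node α ([continuant], [lateral]) stay as in /ʃ/.
This feature bundle is that of [r], so /iʃla/ surfaces as [irla].

[irla]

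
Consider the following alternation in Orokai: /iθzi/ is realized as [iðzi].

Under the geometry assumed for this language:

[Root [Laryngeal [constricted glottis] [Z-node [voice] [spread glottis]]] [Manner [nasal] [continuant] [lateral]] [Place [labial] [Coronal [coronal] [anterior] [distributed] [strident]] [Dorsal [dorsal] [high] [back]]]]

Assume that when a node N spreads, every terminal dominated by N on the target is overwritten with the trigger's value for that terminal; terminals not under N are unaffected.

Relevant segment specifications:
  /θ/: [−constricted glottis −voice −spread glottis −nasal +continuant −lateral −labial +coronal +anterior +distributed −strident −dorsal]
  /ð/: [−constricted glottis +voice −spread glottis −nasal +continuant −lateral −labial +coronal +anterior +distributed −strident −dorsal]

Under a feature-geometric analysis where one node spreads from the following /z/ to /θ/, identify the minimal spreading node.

/θ/ and [ð] differ in [voice]; every other specified feature is identical.
Since just one terminal is affected and it takes /z/'s value, spreading the terminal [voice] alone is sufficient and minimal.
Features on which the two segments disagree outside [voice], such as [distributed], [strident], are unchanged — nothing dominating them spread, and [voice] is the minimal sufficient constituent.

[voice]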